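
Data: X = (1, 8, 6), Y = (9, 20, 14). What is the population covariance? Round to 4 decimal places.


Cov = (1/n)*sum((xi-xbar)(yi-ybar))
n = 3, xbar = 15/3 = 5, ybar = 43/3 ≈ 14.333333
sum((xi-xbar)(yi-ybar)) = 38
Cov = 38 / 3 = 38/3 ≈ 12.666667

12.6667


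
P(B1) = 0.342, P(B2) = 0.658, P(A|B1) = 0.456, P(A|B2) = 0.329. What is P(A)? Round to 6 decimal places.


P(A) = P(A|B1)*P(B1) + P(A|B2)*P(B2)
P(A|B1)*P(B1) = 0.456 * 0.342 = 0.155952
P(A|B2)*P(B2) = 0.329 * 0.658 = 0.216482
P(A) = 0.155952 + 0.216482 = 0.372434

0.372434


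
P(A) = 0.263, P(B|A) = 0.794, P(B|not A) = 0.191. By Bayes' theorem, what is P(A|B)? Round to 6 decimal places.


P(A|B) = P(B|A)*P(A) / P(B), P(B) = P(B|A)*P(A) + P(B|not A)*P(not A)
P(B|A)*P(A) = 0.794 * 0.263 = 0.208822
P(B|not A)*P(not A) = 0.191 * 0.737 = 0.140767
P(B) = 0.208822 + 0.140767 = 0.349589
P(A|B) = 0.208822 / 0.349589 ≈ 0.59733573

0.597336


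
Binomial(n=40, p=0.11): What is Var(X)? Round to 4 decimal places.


Var = n*p*(1-p) = 40 * 0.11 * 0.89 = 3.916

3.9160


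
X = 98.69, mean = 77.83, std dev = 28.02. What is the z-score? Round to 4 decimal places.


z = (X - mu) / sigma
X - mu = 98.69 - 77.83 = 20.86
z = 20.86 / 28.02 = 1043/1401 ≈ 0.744468

0.7445


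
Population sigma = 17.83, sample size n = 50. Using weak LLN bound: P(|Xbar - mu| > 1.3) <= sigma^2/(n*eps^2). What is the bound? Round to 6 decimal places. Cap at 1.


bound = min(1, sigma^2/(n*eps^2))
sigma^2 = 17.83^2 = 317.9089
n*eps^2 = 50 * 1.3^2 = 50 * 1.69 = 84.5
sigma^2/(n*eps^2) = 317.9089 / 84.5 ≈ 3.76223550
this exceeds 1, so the bound is capped at 1

1.000000


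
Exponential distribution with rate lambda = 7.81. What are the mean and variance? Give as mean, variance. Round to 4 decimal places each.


mean = 1/lam, var = 1/lam^2
mean = 1 / 7.81 = 100/781 ≈ 0.128041
lam^2 = 7.81^2 = 60.9961
var = 1 / 60.9961 ≈ 0.016394

0.1280, 0.0164


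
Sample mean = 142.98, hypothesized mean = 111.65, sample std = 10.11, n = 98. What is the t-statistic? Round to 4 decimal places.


t = (xbar - mu0) / (s/sqrt(n))
xbar - mu0 = 142.98 - 111.65 = 31.33
sqrt(98) ≈ 9.89949494
s/sqrt(n) = 10.11 / 9.89949494 ≈ 1.02126422
t = 31.33 / 1.02126422 ≈ 30.677663

30.6777


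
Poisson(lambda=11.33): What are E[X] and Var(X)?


E[X] = Var(X) = lambda = 11.33

11.33, 11.33


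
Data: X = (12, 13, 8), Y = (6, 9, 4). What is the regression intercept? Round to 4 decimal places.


a = ybar - b*xbar, where b = sum((xi-xbar)(yi-ybar)) / sum((xi-xbar)^2)
n = 3, xbar = 33/3 = 11, ybar = 19/3 ≈ 6.333333
Sxy = sum((xi-xbar)(yi-ybar)) = 12
Sxx = sum((xi-xbar)^2) = 14
b = Sxy / Sxx = 6/7 ≈ 0.857143
a = 6.333333 - 0.857143 * 11 = -65/21 ≈ -3.095238

-3.0952


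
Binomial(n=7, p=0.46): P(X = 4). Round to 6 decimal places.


P = C(n,k) * p^k * (1-p)^(n-k)
C(7,4) = 35
p^k = 0.46^4 = 0.04477456
(1-p)^(n-k) = 0.54^3 = 0.157464
P = 35 * 0.04477456 * 0.157464 ≈ 0.246763

0.246763


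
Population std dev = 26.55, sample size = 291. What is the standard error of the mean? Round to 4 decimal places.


SE = sigma / sqrt(n)
sqrt(291) ≈ 17.058722
SE = 26.55 / 17.058722 ≈ 1.556389

1.5564


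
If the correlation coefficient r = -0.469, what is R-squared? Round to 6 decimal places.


R^2 = r^2 = (-0.469)^2 = 0.219961

0.219961


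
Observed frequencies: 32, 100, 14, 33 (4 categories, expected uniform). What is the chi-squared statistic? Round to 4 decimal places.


chi2 = sum((O-E)^2/E), E = total/4
total = 179, E = 179/4 = 44.75
(32 - 44.75)^2 / 44.75 = 162.5625 / 44.75 = 2601/716 ≈ 3.632682
(100 - 44.75)^2 / 44.75 = 3052.5625 / 44.75 = 48841/716 ≈ 68.213687
(14 - 44.75)^2 / 44.75 = 945.5625 / 44.75 = 15129/716 ≈ 21.129888
(33 - 44.75)^2 / 44.75 = 138.0625 / 44.75 = 2209/716 ≈ 3.085196
chi2 = 17195/179 ≈ 96.061453

96.0615


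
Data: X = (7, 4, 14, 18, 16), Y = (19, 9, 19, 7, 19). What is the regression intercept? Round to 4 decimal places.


a = ybar - b*xbar, where b = sum((xi-xbar)(yi-ybar)) / sum((xi-xbar)^2)
n = 5, xbar = 59/5 = 11.8, ybar = 73/5 = 14.6
Sxy = sum((xi-xbar)(yi-ybar)) = 3.6
Sxx = sum((xi-xbar)^2) = 144.8
b = Sxy / Sxx = 9/362 ≈ 0.024862
a = 14.6 - 0.024862 * 11.8 = 5179/362 ≈ 14.306630

14.3066


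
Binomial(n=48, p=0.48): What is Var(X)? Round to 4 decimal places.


Var = n*p*(1-p) = 48 * 0.48 * 0.52 = 11.9808

11.9808


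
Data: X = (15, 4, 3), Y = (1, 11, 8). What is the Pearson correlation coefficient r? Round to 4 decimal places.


r = sum((xi-xbar)(yi-ybar)) / sqrt(sum((xi-xbar)^2) * sum((yi-ybar)^2))
n = 3, xbar = 22/3 ≈ 7.333333, ybar = 20/3 ≈ 6.666667
Sxy = sum((xi-xbar)(yi-ybar)) = -191/3 ≈ -63.666667
Sxx = sum((xi-xbar)^2) = 266/3 ≈ 88.666667
Syy = sum((yi-ybar)^2) = 158/3 ≈ 52.666667
sqrt(Sxx*Syy) ≈ 68.335772
r = Sxy / sqrt(Sxx*Syy) = -63.666667 / 68.335772 ≈ -0.931674

-0.9317


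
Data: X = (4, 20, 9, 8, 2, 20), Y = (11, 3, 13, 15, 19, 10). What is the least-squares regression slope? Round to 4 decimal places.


b = sum((xi-xbar)(yi-ybar)) / sum((xi-xbar)^2)
n = 6, xbar = 63/6 = 10.5, ybar = 71/6 ≈ 11.833333
Sxy = sum((xi-xbar)(yi-ybar)) = -166.5
Sxx = sum((xi-xbar)^2) = 303.5
b = Sxy / Sxx = -333/607 ≈ -0.548600

-0.5486


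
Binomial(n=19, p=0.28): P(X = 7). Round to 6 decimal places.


P = C(n,k) * p^k * (1-p)^(n-k)
C(19,7) = 50388
p^k = 0.28^7 ≈ 0.0001349293
(1-p)^(n-k) = 0.72^12 ≈ 0.01940841
P = 50388 * 0.0001349293 * 0.01940841 ≈ 0.131954

0.131954


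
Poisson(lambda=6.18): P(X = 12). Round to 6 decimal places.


P = e^(-lam) * lam^k / k!
e^(-6.18) ≈ 0.002070428
lam^k = 6.18^12 ≈ 3103571113.846457
k! = 12! = 479001600
P = 0.002070428 * 3103571113.846457 / 479001600 ≈ 0.013415

0.013415


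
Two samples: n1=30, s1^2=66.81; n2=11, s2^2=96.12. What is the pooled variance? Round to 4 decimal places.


sp^2 = ((n1-1)*s1^2 + (n2-1)*s2^2)/(n1+n2-2)
(n1-1)*s1^2 = 29 * 66.81 = 1937.49
(n2-1)*s2^2 = 10 * 96.12 = 961.2
numerator = 1937.49 + 961.2 = 2898.69
n1+n2-2 = 39
sp^2 = 2898.69 / 39 = 96623/1300 ≈ 74.325385

74.3254


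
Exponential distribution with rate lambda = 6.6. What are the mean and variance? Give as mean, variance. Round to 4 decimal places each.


mean = 1/lam, var = 1/lam^2
mean = 1 / 6.6 = 5/33 ≈ 0.151515
lam^2 = 6.6^2 = 43.56
var = 1 / 43.56 = 25/1089 ≈ 0.022957

0.1515, 0.0230


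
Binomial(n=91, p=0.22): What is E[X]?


E[X] = n*p = 91 * 0.22 = 20.02

20.02


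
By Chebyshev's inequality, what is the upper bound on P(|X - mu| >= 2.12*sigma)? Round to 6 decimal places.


P <= 1/k^2
k^2 = 2.12^2 = 4.4944
1/k^2 = 1 / 4.4944 = 625/2809 ≈ 0.22249911

0.222499


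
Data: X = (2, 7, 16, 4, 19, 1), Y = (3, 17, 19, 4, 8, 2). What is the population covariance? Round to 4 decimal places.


Cov = (1/n)*sum((xi-xbar)(yi-ybar))
n = 6, xbar = 49/6 ≈ 8.166667, ybar = 53/6 ≈ 8.833333
sum((xi-xbar)(yi-ybar)) = 997/6 ≈ 166.166667
Cov = 166.166667 / 6 = 997/36 ≈ 27.694444

27.6944


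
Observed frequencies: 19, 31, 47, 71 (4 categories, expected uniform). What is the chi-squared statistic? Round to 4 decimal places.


chi2 = sum((O-E)^2/E), E = total/4
total = 168, E = 168/4 = 42
(19 - 42)^2 / 42 = 529 / 42 = 529/42 ≈ 12.595238
(31 - 42)^2 / 42 = 121 / 42 = 121/42 ≈ 2.880952
(47 - 42)^2 / 42 = 25 / 42 = 25/42 ≈ 0.595238
(71 - 42)^2 / 42 = 841 / 42 = 841/42 ≈ 20.023810
chi2 = 758/21 ≈ 36.095238

36.0952


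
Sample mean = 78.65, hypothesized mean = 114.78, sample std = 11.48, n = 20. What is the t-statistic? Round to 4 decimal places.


t = (xbar - mu0) / (s/sqrt(n))
xbar - mu0 = 78.65 - 114.78 = -36.13
sqrt(20) ≈ 4.47213595
s/sqrt(n) = 11.48 / 4.47213595 ≈ 2.56700604
t = -36.13 / 2.56700604 ≈ -14.074762

-14.0748


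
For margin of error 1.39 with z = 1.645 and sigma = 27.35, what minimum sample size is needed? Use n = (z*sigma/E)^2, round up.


z*sigma/E = 1.645 * 27.35 / 1.39 = 179963/5560 ≈ 32.367446
(z*sigma/E)^2 ≈ 1047.651563
round up: n = 1048

1048


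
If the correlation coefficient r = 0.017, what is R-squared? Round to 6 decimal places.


R^2 = r^2 = (0.017)^2 = 0.000289

0.000289


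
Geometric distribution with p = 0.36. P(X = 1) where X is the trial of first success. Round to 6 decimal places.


P = (1-p)^(k-1) * p
(1-p)^(k-1) = 0.64^0 = 1
P = 1 * 0.36 = 0.36

0.360000


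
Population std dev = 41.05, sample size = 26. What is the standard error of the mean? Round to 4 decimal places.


SE = sigma / sqrt(n)
sqrt(26) ≈ 5.099020
SE = 41.05 / 5.099020 ≈ 8.050567

8.0506


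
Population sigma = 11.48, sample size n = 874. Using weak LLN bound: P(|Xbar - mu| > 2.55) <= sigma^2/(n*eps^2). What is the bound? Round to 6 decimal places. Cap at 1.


bound = min(1, sigma^2/(n*eps^2))
sigma^2 = 11.48^2 = 131.7904
n*eps^2 = 874 * 2.55^2 = 874 * 6.5025 = 5683.185
sigma^2/(n*eps^2) = 131.7904 / 5683.185 ≈ 0.02318953

0.023190


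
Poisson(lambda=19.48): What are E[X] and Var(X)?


E[X] = Var(X) = lambda = 19.48

19.48, 19.48


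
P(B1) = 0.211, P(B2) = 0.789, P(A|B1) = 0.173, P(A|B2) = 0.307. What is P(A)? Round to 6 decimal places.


P(A) = P(A|B1)*P(B1) + P(A|B2)*P(B2)
P(A|B1)*P(B1) = 0.173 * 0.211 = 0.036503
P(A|B2)*P(B2) = 0.307 * 0.789 = 0.242223
P(A) = 0.036503 + 0.242223 = 0.278726

0.278726


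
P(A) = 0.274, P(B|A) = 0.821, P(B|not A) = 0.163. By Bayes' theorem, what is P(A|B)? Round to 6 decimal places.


P(A|B) = P(B|A)*P(A) / P(B), P(B) = P(B|A)*P(A) + P(B|not A)*P(not A)
P(B|A)*P(A) = 0.821 * 0.274 = 0.224954
P(B|not A)*P(not A) = 0.163 * 0.726 = 0.118338
P(B) = 0.224954 + 0.118338 = 0.343292
P(A|B) = 0.224954 / 0.343292 ≈ 0.65528471

0.655285


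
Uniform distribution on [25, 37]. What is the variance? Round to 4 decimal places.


Var = (b-a)^2 / 12
(b-a)^2 = (37 - 25)^2 = 144
Var = 144/12 = 12

12.0000


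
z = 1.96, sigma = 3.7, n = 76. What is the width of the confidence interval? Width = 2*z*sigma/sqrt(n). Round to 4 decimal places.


width = 2*z*sigma/sqrt(n)
2*z*sigma = 2 * 1.96 * 3.7 = 14.504
sqrt(76) ≈ 8.717798
width = 14.504 / 8.717798 ≈ 1.663723

1.6637


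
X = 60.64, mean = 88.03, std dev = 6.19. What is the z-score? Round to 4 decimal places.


z = (X - mu) / sigma
X - mu = 60.64 - 88.03 = -27.39
z = -27.39 / 6.19 = -2739/619 ≈ -4.424879

-4.4249


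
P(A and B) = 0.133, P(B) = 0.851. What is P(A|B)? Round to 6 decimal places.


P(A|B) = P(A and B) / P(B) = 0.133 / 0.851 = 133/851 ≈ 0.15628672

0.156287


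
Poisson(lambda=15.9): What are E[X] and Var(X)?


E[X] = Var(X) = lambda = 15.9

15.9, 15.9


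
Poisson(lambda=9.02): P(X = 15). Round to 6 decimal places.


P = e^(-lam) * lam^k / k!
e^(-9.02) ≈ 0.0001209661
lam^k = 9.02^15 ≈ 212861963126694.384713
k! = 15! = 1307674368000
P = 0.0001209661 * 212861963126694.384713 / 1307674368000 ≈ 0.019691

0.019691


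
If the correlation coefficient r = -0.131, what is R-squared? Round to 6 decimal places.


R^2 = r^2 = (-0.131)^2 = 0.017161

0.017161


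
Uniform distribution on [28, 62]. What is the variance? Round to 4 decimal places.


Var = (b-a)^2 / 12
(b-a)^2 = (62 - 28)^2 = 1156
Var = 1156/12 ≈ 96.333333

96.3333


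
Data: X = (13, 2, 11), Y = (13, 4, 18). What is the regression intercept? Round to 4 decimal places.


a = ybar - b*xbar, where b = sum((xi-xbar)(yi-ybar)) / sum((xi-xbar)^2)
n = 3, xbar = 26/3 ≈ 8.666667, ybar = 35/3 ≈ 11.666667
Sxy = sum((xi-xbar)(yi-ybar)) = 215/3 ≈ 71.666667
Sxx = sum((xi-xbar)^2) = 206/3 ≈ 68.666667
b = Sxy / Sxx = 215/206 ≈ 1.043689
a = 11.666667 - 1.043689 * 8.666667 = 270/103 ≈ 2.621359

2.6214


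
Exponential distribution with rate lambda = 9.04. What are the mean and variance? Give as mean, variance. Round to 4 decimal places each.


mean = 1/lam, var = 1/lam^2
mean = 1 / 9.04 = 25/226 ≈ 0.110619
lam^2 = 9.04^2 = 81.7216
var = 1 / 81.7216 ≈ 0.012237

0.1106, 0.0122


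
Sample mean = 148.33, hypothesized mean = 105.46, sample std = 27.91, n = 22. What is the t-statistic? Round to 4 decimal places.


t = (xbar - mu0) / (s/sqrt(n))
xbar - mu0 = 148.33 - 105.46 = 42.87
sqrt(22) ≈ 4.69041576
s/sqrt(n) = 27.91 / 4.69041576 ≈ 5.95043199
t = 42.87 / 5.95043199 ≈ 7.204519

7.2045


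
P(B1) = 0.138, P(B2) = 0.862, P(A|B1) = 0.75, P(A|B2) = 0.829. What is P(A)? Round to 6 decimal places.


P(A) = P(A|B1)*P(B1) + P(A|B2)*P(B2)
P(A|B1)*P(B1) = 0.75 * 0.138 = 0.1035
P(A|B2)*P(B2) = 0.829 * 0.862 = 0.714598
P(A) = 0.1035 + 0.714598 = 0.818098

0.818098


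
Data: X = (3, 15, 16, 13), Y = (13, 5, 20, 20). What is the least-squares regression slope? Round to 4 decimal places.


b = sum((xi-xbar)(yi-ybar)) / sum((xi-xbar)^2)
n = 4, xbar = 47/4 = 11.75, ybar = 58/4 = 14.5
Sxy = sum((xi-xbar)(yi-ybar)) = 12.5
Sxx = sum((xi-xbar)^2) = 106.75
b = Sxy / Sxx = 50/427 ≈ 0.117096

0.1171


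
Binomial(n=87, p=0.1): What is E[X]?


E[X] = n*p = 87 * 0.1 = 8.7

8.7


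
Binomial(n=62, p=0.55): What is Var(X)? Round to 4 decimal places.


Var = n*p*(1-p) = 62 * 0.55 * 0.45 = 15.345

15.3450


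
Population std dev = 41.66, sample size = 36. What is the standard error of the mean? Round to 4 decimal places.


SE = sigma / sqrt(n)
sqrt(36) = 6
SE = 41.66 / 6 = 2083/300 ≈ 6.943333

6.9433


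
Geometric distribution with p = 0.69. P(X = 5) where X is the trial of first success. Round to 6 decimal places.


P = (1-p)^(k-1) * p
(1-p)^(k-1) = 0.31^4 = 0.00923521
P = 0.00923521 * 0.69 ≈ 0.006372295

0.006372


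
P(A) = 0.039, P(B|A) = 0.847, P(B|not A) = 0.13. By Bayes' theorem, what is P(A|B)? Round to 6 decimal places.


P(A|B) = P(B|A)*P(A) / P(B), P(B) = P(B|A)*P(A) + P(B|not A)*P(not A)
P(B|A)*P(A) = 0.847 * 0.039 = 0.033033
P(B|not A)*P(not A) = 0.13 * 0.961 = 0.12493
P(B) = 0.033033 + 0.12493 = 0.157963
P(A|B) = 0.033033 / 0.157963 ≈ 0.20911859

0.209119


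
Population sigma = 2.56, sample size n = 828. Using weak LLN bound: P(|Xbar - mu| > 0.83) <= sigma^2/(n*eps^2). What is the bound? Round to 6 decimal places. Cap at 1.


bound = min(1, sigma^2/(n*eps^2))
sigma^2 = 2.56^2 = 6.5536
n*eps^2 = 828 * 0.83^2 = 828 * 0.6889 = 570.4092
sigma^2/(n*eps^2) = 6.5536 / 570.4092 ≈ 0.01148930

0.011489


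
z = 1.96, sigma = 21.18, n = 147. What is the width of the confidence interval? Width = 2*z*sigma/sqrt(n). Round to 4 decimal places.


width = 2*z*sigma/sqrt(n)
2*z*sigma = 2 * 1.96 * 21.18 = 83.0256
sqrt(147) ≈ 12.124356
width = 83.0256 / 12.124356 ≈ 6.847836

6.8478


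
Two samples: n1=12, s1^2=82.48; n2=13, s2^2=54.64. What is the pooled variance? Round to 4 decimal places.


sp^2 = ((n1-1)*s1^2 + (n2-1)*s2^2)/(n1+n2-2)
(n1-1)*s1^2 = 11 * 82.48 = 907.28
(n2-1)*s2^2 = 12 * 54.64 = 655.68
numerator = 907.28 + 655.68 = 1562.96
n1+n2-2 = 23
sp^2 = 1562.96 / 23 = 39074/575 ≈ 67.954783

67.9548


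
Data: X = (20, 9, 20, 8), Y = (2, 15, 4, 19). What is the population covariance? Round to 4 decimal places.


Cov = (1/n)*sum((xi-xbar)(yi-ybar))
n = 4, xbar = 57/4 = 14.25, ybar = 40/4 = 10
sum((xi-xbar)(yi-ybar)) = -163
Cov = -163 / 4 = -40.75

-40.7500


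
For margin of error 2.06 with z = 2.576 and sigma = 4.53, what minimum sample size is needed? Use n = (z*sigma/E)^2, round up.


z*sigma/E = 2.576 * 4.53 / 2.06 ≈ 5.664699
(z*sigma/E)^2 ≈ 32.088815
round up: n = 33

33


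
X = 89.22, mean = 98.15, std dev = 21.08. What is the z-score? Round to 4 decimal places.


z = (X - mu) / sigma
X - mu = 89.22 - 98.15 = -8.93
z = -8.93 / 21.08 = -893/2108 ≈ -0.423624

-0.4236


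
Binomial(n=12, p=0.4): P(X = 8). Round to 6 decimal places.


P = C(n,k) * p^k * (1-p)^(n-k)
C(12,8) = 495
p^k = 0.4^8 = 0.00065536
(1-p)^(n-k) = 0.6^4 = 0.1296
P = 495 * 0.00065536 * 0.1296 ≈ 0.042043

0.042043


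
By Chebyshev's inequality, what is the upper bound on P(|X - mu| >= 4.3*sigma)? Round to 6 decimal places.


P <= 1/k^2
k^2 = 4.3^2 = 18.49
1/k^2 = 1 / 18.49 = 100/1849 ≈ 0.05408329

0.054083


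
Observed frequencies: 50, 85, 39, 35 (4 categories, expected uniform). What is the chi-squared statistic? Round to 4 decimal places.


chi2 = sum((O-E)^2/E), E = total/4
total = 209, E = 209/4 = 52.25
(50 - 52.25)^2 / 52.25 = 5.0625 / 52.25 = 81/836 ≈ 0.096890
(85 - 52.25)^2 / 52.25 = 1072.5625 / 52.25 = 17161/836 ≈ 20.527512
(39 - 52.25)^2 / 52.25 = 175.5625 / 52.25 = 2809/836 ≈ 3.360048
(35 - 52.25)^2 / 52.25 = 297.5625 / 52.25 = 4761/836 ≈ 5.694976
chi2 = 6203/209 ≈ 29.679426

29.6794


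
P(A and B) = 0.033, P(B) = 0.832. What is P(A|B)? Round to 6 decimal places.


P(A|B) = P(A and B) / P(B) = 0.033 / 0.832 = 33/832 ≈ 0.03966346

0.039663


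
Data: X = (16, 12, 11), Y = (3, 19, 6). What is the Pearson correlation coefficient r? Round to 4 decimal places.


r = sum((xi-xbar)(yi-ybar)) / sqrt(sum((xi-xbar)^2) * sum((yi-ybar)^2))
n = 3, xbar = 39/3 = 13, ybar = 28/3 ≈ 9.333333
Sxy = sum((xi-xbar)(yi-ybar)) = -22
Sxx = sum((xi-xbar)^2) = 14
Syy = sum((yi-ybar)^2) = 434/3 ≈ 144.666667
sqrt(Sxx*Syy) ≈ 45.003704
r = Sxy / sqrt(Sxx*Syy) = -22 / 45.003704 ≈ -0.488849

-0.4888


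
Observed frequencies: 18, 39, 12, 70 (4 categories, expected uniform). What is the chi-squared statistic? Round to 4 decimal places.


chi2 = sum((O-E)^2/E), E = total/4
total = 139, E = 139/4 = 34.75
(18 - 34.75)^2 / 34.75 = 280.5625 / 34.75 = 4489/556 ≈ 8.073741
(39 - 34.75)^2 / 34.75 = 18.0625 / 34.75 = 289/556 ≈ 0.519784
(12 - 34.75)^2 / 34.75 = 517.5625 / 34.75 = 8281/556 ≈ 14.893885
(70 - 34.75)^2 / 34.75 = 1242.5625 / 34.75 = 19881/556 ≈ 35.757194
chi2 = 8235/139 ≈ 59.244604

59.2446


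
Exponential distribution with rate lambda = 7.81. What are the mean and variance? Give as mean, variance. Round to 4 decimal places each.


mean = 1/lam, var = 1/lam^2
mean = 1 / 7.81 = 100/781 ≈ 0.128041
lam^2 = 7.81^2 = 60.9961
var = 1 / 60.9961 ≈ 0.016394

0.1280, 0.0164


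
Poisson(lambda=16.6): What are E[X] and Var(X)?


E[X] = Var(X) = lambda = 16.6

16.6, 16.6


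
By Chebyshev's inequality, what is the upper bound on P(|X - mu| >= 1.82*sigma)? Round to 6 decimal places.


P <= 1/k^2
k^2 = 1.82^2 = 3.3124
1/k^2 = 1 / 3.3124 = 2500/8281 ≈ 0.30189591

0.301896


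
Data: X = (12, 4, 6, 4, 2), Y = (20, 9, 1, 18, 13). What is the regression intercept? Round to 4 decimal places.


a = ybar - b*xbar, where b = sum((xi-xbar)(yi-ybar)) / sum((xi-xbar)^2)
n = 5, xbar = 28/5 = 5.6, ybar = 61/5 = 12.2
Sxy = sum((xi-xbar)(yi-ybar)) = 38.4
Sxx = sum((xi-xbar)^2) = 59.2
b = Sxy / Sxx = 24/37 ≈ 0.648649
a = 12.2 - 0.648649 * 5.6 = 317/37 ≈ 8.567568

8.5676


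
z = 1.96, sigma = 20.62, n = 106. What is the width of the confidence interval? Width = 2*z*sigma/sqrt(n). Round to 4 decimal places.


width = 2*z*sigma/sqrt(n)
2*z*sigma = 2 * 1.96 * 20.62 = 80.8304
sqrt(106) ≈ 10.295630
width = 80.8304 / 10.295630 ≈ 7.850942

7.8509


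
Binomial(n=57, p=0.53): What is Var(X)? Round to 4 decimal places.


Var = n*p*(1-p) = 57 * 0.53 * 0.47 = 14.1987

14.1987


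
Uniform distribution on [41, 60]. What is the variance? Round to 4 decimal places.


Var = (b-a)^2 / 12
(b-a)^2 = (60 - 41)^2 = 361
Var = 361/12 ≈ 30.083333

30.0833


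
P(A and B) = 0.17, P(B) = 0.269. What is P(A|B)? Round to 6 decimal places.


P(A|B) = P(A and B) / P(B) = 0.17 / 0.269 = 170/269 ≈ 0.63197026

0.631970


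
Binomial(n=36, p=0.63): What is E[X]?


E[X] = n*p = 36 * 0.63 = 22.68

22.68


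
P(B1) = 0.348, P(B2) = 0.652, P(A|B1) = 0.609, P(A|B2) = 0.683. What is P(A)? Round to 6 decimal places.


P(A) = P(A|B1)*P(B1) + P(A|B2)*P(B2)
P(A|B1)*P(B1) = 0.609 * 0.348 = 0.211932
P(A|B2)*P(B2) = 0.683 * 0.652 = 0.445316
P(A) = 0.211932 + 0.445316 = 0.657248

0.657248


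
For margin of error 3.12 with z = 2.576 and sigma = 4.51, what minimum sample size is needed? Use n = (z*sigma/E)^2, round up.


z*sigma/E = 2.576 * 4.51 / 3.12 ≈ 3.723641
(z*sigma/E)^2 ≈ 13.865502
round up: n = 14

14


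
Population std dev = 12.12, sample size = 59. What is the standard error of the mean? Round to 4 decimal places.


SE = sigma / sqrt(n)
sqrt(59) ≈ 7.681146
SE = 12.12 / 7.681146 ≈ 1.577890

1.5779


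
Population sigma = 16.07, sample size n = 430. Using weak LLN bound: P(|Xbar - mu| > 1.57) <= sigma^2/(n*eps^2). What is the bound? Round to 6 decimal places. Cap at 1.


bound = min(1, sigma^2/(n*eps^2))
sigma^2 = 16.07^2 = 258.2449
n*eps^2 = 430 * 1.57^2 = 430 * 2.4649 = 1059.907
sigma^2/(n*eps^2) = 258.2449 / 1059.907 ≈ 0.24364864

0.243649


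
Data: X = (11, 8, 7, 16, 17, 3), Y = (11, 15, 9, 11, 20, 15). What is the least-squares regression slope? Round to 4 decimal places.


b = sum((xi-xbar)(yi-ybar)) / sum((xi-xbar)^2)
n = 6, xbar = 62/6 = 31/3 ≈ 10.333333, ybar = 81/6 = 13.5
Sxy = sum((xi-xbar)(yi-ybar)) = 28
Sxx = sum((xi-xbar)^2) = 442/3 ≈ 147.333333
b = Sxy / Sxx = 42/221 ≈ 0.190045

0.1900


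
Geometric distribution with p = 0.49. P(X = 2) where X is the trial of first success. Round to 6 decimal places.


P = (1-p)^(k-1) * p
(1-p)^(k-1) = 0.51^1 = 0.51
P = 0.51 * 0.49 = 0.2499

0.249900


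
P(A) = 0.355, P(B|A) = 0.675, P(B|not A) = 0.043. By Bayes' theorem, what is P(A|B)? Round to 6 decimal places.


P(A|B) = P(B|A)*P(A) / P(B), P(B) = P(B|A)*P(A) + P(B|not A)*P(not A)
P(B|A)*P(A) = 0.675 * 0.355 = 0.239625
P(B|not A)*P(not A) = 0.043 * 0.645 = 0.027735
P(B) = 0.239625 + 0.027735 = 0.26736
P(A|B) = 0.239625 / 0.26736 ≈ 0.89626346

0.896263


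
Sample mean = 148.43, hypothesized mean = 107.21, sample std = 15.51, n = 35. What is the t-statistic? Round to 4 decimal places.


t = (xbar - mu0) / (s/sqrt(n))
xbar - mu0 = 148.43 - 107.21 = 41.22
sqrt(35) ≈ 5.91607978
s/sqrt(n) = 15.51 / 5.91607978 ≈ 2.62166850
t = 41.22 / 2.62166850 ≈ 15.722812

15.7228


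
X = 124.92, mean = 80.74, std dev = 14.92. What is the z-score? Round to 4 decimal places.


z = (X - mu) / sigma
X - mu = 124.92 - 80.74 = 44.18
z = 44.18 / 14.92 = 2209/746 ≈ 2.961126

2.9611


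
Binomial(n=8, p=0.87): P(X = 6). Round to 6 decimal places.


P = C(n,k) * p^k * (1-p)^(n-k)
C(8,6) = 28
p^k = 0.87^6 ≈ 0.4336262
(1-p)^(n-k) = 0.13^2 = 0.0169
P = 28 * 0.4336262 * 0.0169 ≈ 0.205192

0.205192


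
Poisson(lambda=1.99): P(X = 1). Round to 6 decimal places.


P = e^(-lam) * lam^k / k!
e^(-1.99) ≈ 0.1366954
lam^k = 1.99^1 = 1.99
k! = 1! = 1
P = 0.1366954 * 1.99 / 1 ≈ 0.272024

0.272024


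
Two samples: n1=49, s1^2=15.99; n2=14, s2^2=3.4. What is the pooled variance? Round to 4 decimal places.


sp^2 = ((n1-1)*s1^2 + (n2-1)*s2^2)/(n1+n2-2)
(n1-1)*s1^2 = 48 * 15.99 = 767.52
(n2-1)*s2^2 = 13 * 3.4 = 44.2
numerator = 767.52 + 44.2 = 811.72
n1+n2-2 = 61
sp^2 = 811.72 / 61 = 20293/1525 ≈ 13.306885

13.3069


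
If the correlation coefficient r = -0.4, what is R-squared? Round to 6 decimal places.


R^2 = r^2 = (-0.4)^2 = 0.16

0.160000


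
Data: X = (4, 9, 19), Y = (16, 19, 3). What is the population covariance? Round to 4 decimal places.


Cov = (1/n)*sum((xi-xbar)(yi-ybar))
n = 3, xbar = 32/3 ≈ 10.666667, ybar = 38/3 ≈ 12.666667
sum((xi-xbar)(yi-ybar)) = -340/3 ≈ -113.333333
Cov = -113.333333 / 3 = -340/9 ≈ -37.777778

-37.7778


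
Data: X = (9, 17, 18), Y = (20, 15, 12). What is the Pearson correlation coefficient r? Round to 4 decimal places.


r = sum((xi-xbar)(yi-ybar)) / sqrt(sum((xi-xbar)^2) * sum((yi-ybar)^2))
n = 3, xbar = 44/3 ≈ 14.666667, ybar = 47/3 ≈ 15.666667
Sxy = sum((xi-xbar)(yi-ybar)) = -115/3 ≈ -38.333333
Sxx = sum((xi-xbar)^2) = 146/3 ≈ 48.666667
Syy = sum((yi-ybar)^2) = 98/3 ≈ 32.666667
sqrt(Sxx*Syy) ≈ 39.872017
r = Sxy / sqrt(Sxx*Syy) = -38.333333 / 39.872017 ≈ -0.961409

-0.9614


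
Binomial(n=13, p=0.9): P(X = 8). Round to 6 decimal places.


P = C(n,k) * p^k * (1-p)^(n-k)
C(13,8) = 1287
p^k = 0.9^8 ≈ 0.4304672
(1-p)^(n-k) = 0.1^5 = 0.00001
P = 1287 * 0.4304672 * 0.00001 ≈ 0.005540

0.005540


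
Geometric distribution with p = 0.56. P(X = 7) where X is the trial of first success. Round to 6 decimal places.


P = (1-p)^(k-1) * p
(1-p)^(k-1) = 0.44^6 ≈ 0.007256314
P = 0.007256314 * 0.56 ≈ 0.004063536

0.004064


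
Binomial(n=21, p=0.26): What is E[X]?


E[X] = n*p = 21 * 0.26 = 5.46

5.46


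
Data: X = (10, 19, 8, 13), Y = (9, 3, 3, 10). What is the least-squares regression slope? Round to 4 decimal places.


b = sum((xi-xbar)(yi-ybar)) / sum((xi-xbar)^2)
n = 4, xbar = 50/4 = 12.5, ybar = 25/4 = 6.25
Sxy = sum((xi-xbar)(yi-ybar)) = -11.5
Sxx = sum((xi-xbar)^2) = 69
b = Sxy / Sxx = -1/6 ≈ -0.166667

-0.1667


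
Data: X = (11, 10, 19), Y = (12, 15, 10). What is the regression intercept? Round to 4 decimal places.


a = ybar - b*xbar, where b = sum((xi-xbar)(yi-ybar)) / sum((xi-xbar)^2)
n = 3, xbar = 40/3 ≈ 13.333333, ybar = 37/3 ≈ 12.333333
Sxy = sum((xi-xbar)(yi-ybar)) = -64/3 ≈ -21.333333
Sxx = sum((xi-xbar)^2) = 146/3 ≈ 48.666667
b = Sxy / Sxx = -32/73 ≈ -0.438356
a = 12.333333 - (-0.438356) * 13.333333 = 1327/73 ≈ 18.178082

18.1781


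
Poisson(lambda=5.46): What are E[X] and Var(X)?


E[X] = Var(X) = lambda = 5.46

5.46, 5.46


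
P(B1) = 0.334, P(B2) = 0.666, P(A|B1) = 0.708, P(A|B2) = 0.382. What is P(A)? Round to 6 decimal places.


P(A) = P(A|B1)*P(B1) + P(A|B2)*P(B2)
P(A|B1)*P(B1) = 0.708 * 0.334 = 0.236472
P(A|B2)*P(B2) = 0.382 * 0.666 = 0.254412
P(A) = 0.236472 + 0.254412 = 0.490884

0.490884


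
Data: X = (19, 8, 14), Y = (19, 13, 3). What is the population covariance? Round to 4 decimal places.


Cov = (1/n)*sum((xi-xbar)(yi-ybar))
n = 3, xbar = 41/3 ≈ 13.666667, ybar = 35/3 ≈ 11.666667
sum((xi-xbar)(yi-ybar)) = 86/3 ≈ 28.666667
Cov = 28.666667 / 3 = 86/9 ≈ 9.555556

9.5556


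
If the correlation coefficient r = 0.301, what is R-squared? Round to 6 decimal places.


R^2 = r^2 = (0.301)^2 = 0.090601

0.090601


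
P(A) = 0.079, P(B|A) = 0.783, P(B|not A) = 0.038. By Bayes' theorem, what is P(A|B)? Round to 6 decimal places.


P(A|B) = P(B|A)*P(A) / P(B), P(B) = P(B|A)*P(A) + P(B|not A)*P(not A)
P(B|A)*P(A) = 0.783 * 0.079 = 0.061857
P(B|not A)*P(not A) = 0.038 * 0.921 = 0.034998
P(B) = 0.061857 + 0.034998 = 0.096855
P(A|B) = 0.061857 / 0.096855 ≈ 0.63865572

0.638656


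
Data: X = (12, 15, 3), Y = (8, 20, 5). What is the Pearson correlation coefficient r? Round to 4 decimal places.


r = sum((xi-xbar)(yi-ybar)) / sqrt(sum((xi-xbar)^2) * sum((yi-ybar)^2))
n = 3, xbar = 30/3 = 10, ybar = 33/3 = 11
Sxy = sum((xi-xbar)(yi-ybar)) = 81
Sxx = sum((xi-xbar)^2) = 78
Syy = sum((yi-ybar)^2) = 126
sqrt(Sxx*Syy) ≈ 99.136270
r = Sxy / sqrt(Sxx*Syy) = 81 / 99.136270 ≈ 0.817057

0.8171


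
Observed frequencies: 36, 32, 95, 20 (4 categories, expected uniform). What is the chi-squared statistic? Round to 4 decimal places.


chi2 = sum((O-E)^2/E), E = total/4
total = 183, E = 183/4 = 45.75
(36 - 45.75)^2 / 45.75 = 95.0625 / 45.75 = 507/244 ≈ 2.077869
(32 - 45.75)^2 / 45.75 = 189.0625 / 45.75 = 3025/732 ≈ 4.132514
(95 - 45.75)^2 / 45.75 = 2425.5625 / 45.75 = 38809/732 ≈ 53.017760
(20 - 45.75)^2 / 45.75 = 663.0625 / 45.75 = 10609/732 ≈ 14.493169
chi2 = 4497/61 ≈ 73.721311

73.7213


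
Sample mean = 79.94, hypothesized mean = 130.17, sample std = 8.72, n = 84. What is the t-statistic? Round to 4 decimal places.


t = (xbar - mu0) / (s/sqrt(n))
xbar - mu0 = 79.94 - 130.17 = -50.23
sqrt(84) ≈ 9.16515139
s/sqrt(n) = 8.72 / 9.16515139 ≈ 0.95143000
t = -50.23 / 0.95143000 ≈ -52.794215

-52.7942


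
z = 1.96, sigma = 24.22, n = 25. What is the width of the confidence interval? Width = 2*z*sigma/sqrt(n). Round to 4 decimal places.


width = 2*z*sigma/sqrt(n)
2*z*sigma = 2 * 1.96 * 24.22 = 94.9424
sqrt(25) = 5
width = 94.9424 / 5 = 18.98848

18.9885


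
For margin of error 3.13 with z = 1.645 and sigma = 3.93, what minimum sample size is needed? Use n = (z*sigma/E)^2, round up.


z*sigma/E = 1.645 * 3.93 / 3.13 ≈ 2.065447
(z*sigma/E)^2 ≈ 4.266072
round up: n = 5

5


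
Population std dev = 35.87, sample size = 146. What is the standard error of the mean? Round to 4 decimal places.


SE = sigma / sqrt(n)
sqrt(146) ≈ 12.083046
SE = 35.87 / 12.083046 ≈ 2.968622

2.9686


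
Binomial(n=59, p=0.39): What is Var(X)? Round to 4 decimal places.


Var = n*p*(1-p) = 59 * 0.39 * 0.61 = 14.0361

14.0361


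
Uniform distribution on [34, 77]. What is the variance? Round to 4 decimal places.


Var = (b-a)^2 / 12
(b-a)^2 = (77 - 34)^2 = 1849
Var = 1849/12 ≈ 154.083333

154.0833


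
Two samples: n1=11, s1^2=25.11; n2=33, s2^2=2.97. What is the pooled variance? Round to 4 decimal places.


sp^2 = ((n1-1)*s1^2 + (n2-1)*s2^2)/(n1+n2-2)
(n1-1)*s1^2 = 10 * 25.11 = 251.1
(n2-1)*s2^2 = 32 * 2.97 = 95.04
numerator = 251.1 + 95.04 = 346.14
n1+n2-2 = 42
sp^2 = 346.14 / 42 = 5769/700 ≈ 8.241429

8.2414


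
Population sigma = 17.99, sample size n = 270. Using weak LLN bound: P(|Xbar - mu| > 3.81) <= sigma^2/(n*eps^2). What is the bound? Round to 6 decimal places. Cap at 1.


bound = min(1, sigma^2/(n*eps^2))
sigma^2 = 17.99^2 = 323.6401
n*eps^2 = 270 * 3.81^2 = 270 * 14.5161 = 3919.347
sigma^2/(n*eps^2) = 323.6401 / 3919.347 ≈ 0.08257501

0.082575


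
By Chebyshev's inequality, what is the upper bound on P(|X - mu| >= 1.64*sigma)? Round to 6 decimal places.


P <= 1/k^2
k^2 = 1.64^2 = 2.6896
1/k^2 = 1 / 2.6896 = 625/1681 ≈ 0.37180250

0.371802


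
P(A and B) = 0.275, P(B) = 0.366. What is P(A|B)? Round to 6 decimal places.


P(A|B) = P(A and B) / P(B) = 0.275 / 0.366 = 275/366 ≈ 0.75136612

0.751366


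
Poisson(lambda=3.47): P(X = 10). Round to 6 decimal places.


P = e^(-lam) * lam^k / k!
e^(-3.47) ≈ 0.03111703
lam^k = 3.47^10 ≈ 253101.516847
k! = 10! = 3628800
P = 0.03111703 * 253101.516847 / 3628800 ≈ 0.002170

0.002170


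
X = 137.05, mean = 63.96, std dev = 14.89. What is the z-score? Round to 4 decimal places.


z = (X - mu) / sigma
X - mu = 137.05 - 63.96 = 73.09
z = 73.09 / 14.89 = 7309/1489 ≈ 4.908664

4.9087


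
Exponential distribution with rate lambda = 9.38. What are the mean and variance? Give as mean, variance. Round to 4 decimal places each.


mean = 1/lam, var = 1/lam^2
mean = 1 / 9.38 = 50/469 ≈ 0.106610
lam^2 = 9.38^2 = 87.9844
var = 1 / 87.9844 ≈ 0.011366

0.1066, 0.0114


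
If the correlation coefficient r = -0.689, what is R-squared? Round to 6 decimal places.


R^2 = r^2 = (-0.689)^2 = 0.474721

0.474721


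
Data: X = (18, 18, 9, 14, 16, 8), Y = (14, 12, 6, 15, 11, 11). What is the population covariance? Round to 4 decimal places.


Cov = (1/n)*sum((xi-xbar)(yi-ybar))
n = 6, xbar = 83/6 ≈ 13.833333, ybar = 69/6 = 11.5
sum((xi-xbar)(yi-ybar)) = 41.5
Cov = 41.5 / 6 = 83/12 ≈ 6.916667

6.9167


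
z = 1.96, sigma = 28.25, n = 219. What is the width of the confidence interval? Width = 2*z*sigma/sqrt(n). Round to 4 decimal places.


width = 2*z*sigma/sqrt(n)
2*z*sigma = 2 * 1.96 * 28.25 = 110.74
sqrt(219) ≈ 14.798649
width = 110.74 / 14.798649 ≈ 7.483116

7.4831


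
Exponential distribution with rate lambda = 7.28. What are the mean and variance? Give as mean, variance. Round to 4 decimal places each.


mean = 1/lam, var = 1/lam^2
mean = 1 / 7.28 = 25/182 ≈ 0.137363
lam^2 = 7.28^2 = 52.9984
var = 1 / 52.9984 ≈ 0.018868

0.1374, 0.0189


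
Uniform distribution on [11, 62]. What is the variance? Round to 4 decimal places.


Var = (b-a)^2 / 12
(b-a)^2 = (62 - 11)^2 = 2601
Var = 2601/12 = 216.75

216.7500


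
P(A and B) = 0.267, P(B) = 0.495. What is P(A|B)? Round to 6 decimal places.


P(A|B) = P(A and B) / P(B) = 0.267 / 0.495 = 89/165 ≈ 0.53939394

0.539394


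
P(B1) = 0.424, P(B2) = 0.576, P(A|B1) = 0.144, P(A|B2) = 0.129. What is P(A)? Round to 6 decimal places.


P(A) = P(A|B1)*P(B1) + P(A|B2)*P(B2)
P(A|B1)*P(B1) = 0.144 * 0.424 = 0.061056
P(A|B2)*P(B2) = 0.129 * 0.576 = 0.074304
P(A) = 0.061056 + 0.074304 = 0.13536

0.135360


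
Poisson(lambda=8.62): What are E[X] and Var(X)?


E[X] = Var(X) = lambda = 8.62

8.62, 8.62


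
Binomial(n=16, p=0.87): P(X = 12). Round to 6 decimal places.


P = C(n,k) * p^k * (1-p)^(n-k)
C(16,12) = 1820
p^k = 0.87^12 ≈ 0.1880317
(1-p)^(n-k) = 0.13^4 = 0.00028561
P = 1820 * 0.1880317 * 0.00028561 ≈ 0.097741

0.097741


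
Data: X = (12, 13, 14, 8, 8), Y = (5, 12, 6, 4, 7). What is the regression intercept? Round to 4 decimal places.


a = ybar - b*xbar, where b = sum((xi-xbar)(yi-ybar)) / sum((xi-xbar)^2)
n = 5, xbar = 55/5 = 11, ybar = 34/5 = 6.8
Sxy = sum((xi-xbar)(yi-ybar)) = 14
Sxx = sum((xi-xbar)^2) = 32
b = Sxy / Sxx = 0.4375
a = 6.8 - 0.4375 * 11 = 1.9875

1.9875


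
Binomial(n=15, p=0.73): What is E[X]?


E[X] = n*p = 15 * 0.73 = 10.95

10.95


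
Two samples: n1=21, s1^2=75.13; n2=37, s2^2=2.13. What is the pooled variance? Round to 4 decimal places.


sp^2 = ((n1-1)*s1^2 + (n2-1)*s2^2)/(n1+n2-2)
(n1-1)*s1^2 = 20 * 75.13 = 1502.6
(n2-1)*s2^2 = 36 * 2.13 = 76.68
numerator = 1502.6 + 76.68 = 1579.28
n1+n2-2 = 56
sp^2 = 1579.28 / 56 = 19741/700 ≈ 28.201429

28.2014


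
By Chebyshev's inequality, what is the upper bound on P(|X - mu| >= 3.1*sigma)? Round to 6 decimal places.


P <= 1/k^2
k^2 = 3.1^2 = 9.61
1/k^2 = 1 / 9.61 = 100/961 ≈ 0.10405827

0.104058


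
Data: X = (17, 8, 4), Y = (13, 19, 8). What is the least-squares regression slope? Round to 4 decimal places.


b = sum((xi-xbar)(yi-ybar)) / sum((xi-xbar)^2)
n = 3, xbar = 29/3 ≈ 9.666667, ybar = 40/3 ≈ 13.333333
Sxy = sum((xi-xbar)(yi-ybar)) = 55/3 ≈ 18.333333
Sxx = sum((xi-xbar)^2) = 266/3 ≈ 88.666667
b = Sxy / Sxx = 55/266 ≈ 0.206767

0.2068


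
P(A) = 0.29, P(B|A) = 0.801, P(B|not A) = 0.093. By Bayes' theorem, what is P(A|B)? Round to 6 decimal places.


P(A|B) = P(B|A)*P(A) / P(B), P(B) = P(B|A)*P(A) + P(B|not A)*P(not A)
P(B|A)*P(A) = 0.801 * 0.29 = 0.23229
P(B|not A)*P(not A) = 0.093 * 0.71 = 0.06603
P(B) = 0.23229 + 0.06603 = 0.29832
P(A|B) = 0.23229 / 0.29832 = 7743/9944 ≈ 0.77866050

0.778660


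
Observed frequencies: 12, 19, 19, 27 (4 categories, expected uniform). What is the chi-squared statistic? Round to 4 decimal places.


chi2 = sum((O-E)^2/E), E = total/4
total = 77, E = 77/4 = 19.25
(12 - 19.25)^2 / 19.25 = 52.5625 / 19.25 = 841/308 ≈ 2.730519
(19 - 19.25)^2 / 19.25 = 0.0625 / 19.25 = 1/308 ≈ 0.003247
(19 - 19.25)^2 / 19.25 = 0.0625 / 19.25 = 1/308 ≈ 0.003247
(27 - 19.25)^2 / 19.25 = 60.0625 / 19.25 = 961/308 ≈ 3.120130
chi2 = 41/7 ≈ 5.857143

5.8571


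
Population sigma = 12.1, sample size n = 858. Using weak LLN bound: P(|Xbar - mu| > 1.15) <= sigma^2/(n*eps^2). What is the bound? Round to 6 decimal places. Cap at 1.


bound = min(1, sigma^2/(n*eps^2))
sigma^2 = 12.1^2 = 146.41
n*eps^2 = 858 * 1.15^2 = 858 * 1.3225 = 1134.705
sigma^2/(n*eps^2) = 146.41 / 1134.705 ≈ 0.12902913

0.129029


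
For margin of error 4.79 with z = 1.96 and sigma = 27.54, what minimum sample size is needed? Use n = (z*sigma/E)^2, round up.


z*sigma/E = 1.96 * 27.54 / 4.79 ≈ 11.268977
(z*sigma/E)^2 ≈ 126.989843
round up: n = 127

127


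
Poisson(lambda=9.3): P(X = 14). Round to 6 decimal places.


P = e^(-lam) * lam^k / k!
e^(-9.3) ≈ 0.00009142423
lam^k = 9.3^14 ≈ 36204393768990.769554
k! = 14! = 87178291200
P = 0.00009142423 * 36204393768990.769554 / 87178291200 ≈ 0.037968

0.037968


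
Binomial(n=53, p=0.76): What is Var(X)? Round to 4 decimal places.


Var = n*p*(1-p) = 53 * 0.76 * 0.24 = 9.6672

9.6672


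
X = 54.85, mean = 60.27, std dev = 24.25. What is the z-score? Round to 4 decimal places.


z = (X - mu) / sigma
X - mu = 54.85 - 60.27 = -5.42
z = -5.42 / 24.25 = -542/2425 ≈ -0.223505

-0.2235


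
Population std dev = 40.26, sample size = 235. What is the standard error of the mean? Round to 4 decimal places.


SE = sigma / sqrt(n)
sqrt(235) ≈ 15.329710
SE = 40.26 / 15.329710 ≈ 2.626273

2.6263


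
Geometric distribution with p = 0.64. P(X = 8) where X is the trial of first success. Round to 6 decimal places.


P = (1-p)^(k-1) * p
(1-p)^(k-1) = 0.36^7 ≈ 0.0007836416
P = 0.0007836416 * 0.64 ≈ 0.0005015307

0.000502


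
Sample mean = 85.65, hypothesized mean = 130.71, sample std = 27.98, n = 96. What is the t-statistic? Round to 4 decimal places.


t = (xbar - mu0) / (s/sqrt(n))
xbar - mu0 = 85.65 - 130.71 = -45.06
sqrt(96) ≈ 9.79795897
s/sqrt(n) = 27.98 / 9.79795897 ≈ 2.85569679
t = -45.06 / 2.85569679 ≈ -15.778986

-15.7790


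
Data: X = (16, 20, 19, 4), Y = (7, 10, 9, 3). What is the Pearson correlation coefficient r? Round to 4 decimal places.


r = sum((xi-xbar)(yi-ybar)) / sqrt(sum((xi-xbar)^2) * sum((yi-ybar)^2))
n = 4, xbar = 59/4 = 14.75, ybar = 29/4 = 7.25
Sxy = sum((xi-xbar)(yi-ybar)) = 67.25
Sxx = sum((xi-xbar)^2) = 162.75
Syy = sum((yi-ybar)^2) = 28.75
sqrt(Sxx*Syy) ≈ 68.403673
r = Sxy / sqrt(Sxx*Syy) = 67.25 / 68.403673 ≈ 0.983134

0.9831


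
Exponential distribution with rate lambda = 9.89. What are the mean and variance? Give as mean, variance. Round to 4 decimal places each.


mean = 1/lam, var = 1/lam^2
mean = 1 / 9.89 = 100/989 ≈ 0.101112
lam^2 = 9.89^2 = 97.8121
var = 1 / 97.8121 ≈ 0.010224

0.1011, 0.0102


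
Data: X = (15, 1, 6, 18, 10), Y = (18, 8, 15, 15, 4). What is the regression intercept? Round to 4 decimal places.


a = ybar - b*xbar, where b = sum((xi-xbar)(yi-ybar)) / sum((xi-xbar)^2)
n = 5, xbar = 50/5 = 10, ybar = 60/5 = 12
Sxy = sum((xi-xbar)(yi-ybar)) = 78
Sxx = sum((xi-xbar)^2) = 186
b = Sxy / Sxx = 13/31 ≈ 0.419355
a = 12 - 0.419355 * 10 = 242/31 ≈ 7.806452

7.8065


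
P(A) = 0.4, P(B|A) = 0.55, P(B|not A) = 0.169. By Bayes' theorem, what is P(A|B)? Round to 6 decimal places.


P(A|B) = P(B|A)*P(A) / P(B), P(B) = P(B|A)*P(A) + P(B|not A)*P(not A)
P(B|A)*P(A) = 0.55 * 0.4 = 0.22
P(B|not A)*P(not A) = 0.169 * 0.6 = 0.1014
P(B) = 0.22 + 0.1014 = 0.3214
P(A|B) = 0.22 / 0.3214 = 1100/1607 ≈ 0.68450529

0.684505


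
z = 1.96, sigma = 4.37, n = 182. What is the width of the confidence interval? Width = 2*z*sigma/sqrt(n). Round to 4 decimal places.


width = 2*z*sigma/sqrt(n)
2*z*sigma = 2 * 1.96 * 4.37 = 17.1304
sqrt(182) ≈ 13.490738
width = 17.1304 / 13.490738 ≈ 1.269790

1.2698


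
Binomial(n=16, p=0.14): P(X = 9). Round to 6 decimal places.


P = C(n,k) * p^k * (1-p)^(n-k)
C(16,9) = 11440
p^k = 0.14^9 ≈ 0.00000002066105
(1-p)^(n-k) = 0.86^7 ≈ 0.3479278
P = 11440 * 0.00000002066105 * 0.3479278 ≈ 0.000082

0.000082


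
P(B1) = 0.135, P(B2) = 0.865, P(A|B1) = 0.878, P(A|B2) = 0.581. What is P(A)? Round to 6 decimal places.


P(A) = P(A|B1)*P(B1) + P(A|B2)*P(B2)
P(A|B1)*P(B1) = 0.878 * 0.135 = 0.11853
P(A|B2)*P(B2) = 0.581 * 0.865 = 0.502565
P(A) = 0.11853 + 0.502565 = 0.621095

0.621095


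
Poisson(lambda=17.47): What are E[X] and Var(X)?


E[X] = Var(X) = lambda = 17.47

17.47, 17.47


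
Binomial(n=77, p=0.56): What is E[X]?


E[X] = n*p = 77 * 0.56 = 43.12

43.12


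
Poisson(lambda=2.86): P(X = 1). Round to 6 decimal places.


P = e^(-lam) * lam^k / k!
e^(-2.86) ≈ 0.05726876
lam^k = 2.86^1 = 2.86
k! = 1! = 1
P = 0.05726876 * 2.86 / 1 ≈ 0.163789

0.163789


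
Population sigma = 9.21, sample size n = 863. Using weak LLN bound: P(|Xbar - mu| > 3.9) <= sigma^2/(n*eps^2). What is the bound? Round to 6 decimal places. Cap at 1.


bound = min(1, sigma^2/(n*eps^2))
sigma^2 = 9.21^2 = 84.8241
n*eps^2 = 863 * 3.9^2 = 863 * 15.21 = 13126.23
sigma^2/(n*eps^2) = 84.8241 / 13126.23 ≈ 0.00646218

0.006462


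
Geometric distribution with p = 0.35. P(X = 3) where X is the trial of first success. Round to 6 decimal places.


P = (1-p)^(k-1) * p
(1-p)^(k-1) = 0.65^2 = 0.4225
P = 0.4225 * 0.35 = 0.147875

0.147875
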